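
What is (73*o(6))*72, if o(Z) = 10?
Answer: 52560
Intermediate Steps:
(73*o(6))*72 = (73*10)*72 = 730*72 = 52560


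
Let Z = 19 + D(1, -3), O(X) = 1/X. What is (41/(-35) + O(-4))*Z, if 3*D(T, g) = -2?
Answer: -2189/84 ≈ -26.060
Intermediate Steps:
D(T, g) = -⅔ (D(T, g) = (⅓)*(-2) = -⅔)
Z = 55/3 (Z = 19 - ⅔ = 55/3 ≈ 18.333)
(41/(-35) + O(-4))*Z = (41/(-35) + 1/(-4))*(55/3) = (41*(-1/35) - ¼)*(55/3) = (-41/35 - ¼)*(55/3) = -199/140*55/3 = -2189/84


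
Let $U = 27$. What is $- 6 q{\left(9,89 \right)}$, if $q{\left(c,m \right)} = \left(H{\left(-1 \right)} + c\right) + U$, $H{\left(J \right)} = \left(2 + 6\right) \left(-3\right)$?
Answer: $-72$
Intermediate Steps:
$H{\left(J \right)} = -24$ ($H{\left(J \right)} = 8 \left(-3\right) = -24$)
$q{\left(c,m \right)} = 3 + c$ ($q{\left(c,m \right)} = \left(-24 + c\right) + 27 = 3 + c$)
$- 6 q{\left(9,89 \right)} = - 6 \left(3 + 9\right) = \left(-6\right) 12 = -72$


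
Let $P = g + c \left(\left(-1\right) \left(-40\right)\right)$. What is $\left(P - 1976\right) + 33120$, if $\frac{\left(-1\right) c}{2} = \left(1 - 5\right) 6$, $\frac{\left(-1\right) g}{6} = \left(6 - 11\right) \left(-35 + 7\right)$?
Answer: $32224$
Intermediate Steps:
$g = -840$ ($g = - 6 \left(6 - 11\right) \left(-35 + 7\right) = - 6 \left(\left(-5\right) \left(-28\right)\right) = \left(-6\right) 140 = -840$)
$c = 48$ ($c = - 2 \left(1 - 5\right) 6 = - 2 \left(\left(-4\right) 6\right) = \left(-2\right) \left(-24\right) = 48$)
$P = 1080$ ($P = -840 + 48 \left(\left(-1\right) \left(-40\right)\right) = -840 + 48 \cdot 40 = -840 + 1920 = 1080$)
$\left(P - 1976\right) + 33120 = \left(1080 - 1976\right) + 33120 = -896 + 33120 = 32224$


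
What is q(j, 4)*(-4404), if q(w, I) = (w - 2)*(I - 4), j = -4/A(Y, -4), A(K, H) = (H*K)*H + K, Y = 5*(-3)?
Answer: 0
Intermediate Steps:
Y = -15
A(K, H) = K + K*H² (A(K, H) = K*H² + K = K + K*H²)
j = 4/255 (j = -4*(-1/(15*(1 + (-4)²))) = -4*(-1/(15*(1 + 16))) = -4/((-15*17)) = -4/(-255) = -4*(-1/255) = 4/255 ≈ 0.015686)
q(w, I) = (-4 + I)*(-2 + w) (q(w, I) = (-2 + w)*(-4 + I) = (-4 + I)*(-2 + w))
q(j, 4)*(-4404) = (8 - 4*4/255 - 2*4 + 4*(4/255))*(-4404) = (8 - 16/255 - 8 + 16/255)*(-4404) = 0*(-4404) = 0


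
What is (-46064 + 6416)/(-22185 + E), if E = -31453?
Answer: 19824/26819 ≈ 0.73918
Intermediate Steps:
(-46064 + 6416)/(-22185 + E) = (-46064 + 6416)/(-22185 - 31453) = -39648/(-53638) = -39648*(-1/53638) = 19824/26819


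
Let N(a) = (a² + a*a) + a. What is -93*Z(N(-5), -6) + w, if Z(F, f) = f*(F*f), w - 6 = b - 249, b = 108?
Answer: -150795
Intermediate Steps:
N(a) = a + 2*a² (N(a) = (a² + a²) + a = 2*a² + a = a + 2*a²)
w = -135 (w = 6 + (108 - 249) = 6 - 141 = -135)
Z(F, f) = F*f²
-93*Z(N(-5), -6) + w = -93*(-5*(1 + 2*(-5)))*(-6)² - 135 = -93*(-5*(1 - 10))*36 - 135 = -93*(-5*(-9))*36 - 135 = -4185*36 - 135 = -93*1620 - 135 = -150660 - 135 = -150795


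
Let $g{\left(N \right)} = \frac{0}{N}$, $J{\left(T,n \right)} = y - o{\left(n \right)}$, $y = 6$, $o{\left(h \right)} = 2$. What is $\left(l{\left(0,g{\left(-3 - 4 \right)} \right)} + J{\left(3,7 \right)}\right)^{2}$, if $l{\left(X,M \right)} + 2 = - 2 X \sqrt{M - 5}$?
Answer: $4$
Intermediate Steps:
$J{\left(T,n \right)} = 4$ ($J{\left(T,n \right)} = 6 - 2 = 4$)
$g{\left(N \right)} = 0$
$l{\left(X,M \right)} = -2 - 2 X \sqrt{-5 + M}$ ($l{\left(X,M \right)} = -2 + - 2 X \sqrt{M - 5} = -2 + - 2 X \sqrt{-5 + M} = -2 - 2 X \sqrt{-5 + M}$)
$\left(l{\left(0,g{\left(-3 - 4 \right)} \right)} + J{\left(3,7 \right)}\right)^{2} = \left(\left(-2 - 0 \sqrt{-5 + 0}\right) + 4\right)^{2} = \left(\left(-2 - 0 \sqrt{-5}\right) + 4\right)^{2} = \left(\left(-2 - 0 i \sqrt{5}\right) + 4\right)^{2} = \left(\left(-2 + 0\right) + 4\right)^{2} = \left(-2 + 4\right)^{2} = 2^{2} = 4$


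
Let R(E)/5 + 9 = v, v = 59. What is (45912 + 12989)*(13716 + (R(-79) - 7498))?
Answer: 380971668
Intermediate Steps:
R(E) = 250 (R(E) = -45 + 5*59 = -45 + 295 = 250)
(45912 + 12989)*(13716 + (R(-79) - 7498)) = (45912 + 12989)*(13716 + (250 - 7498)) = 58901*(13716 - 7248) = 58901*6468 = 380971668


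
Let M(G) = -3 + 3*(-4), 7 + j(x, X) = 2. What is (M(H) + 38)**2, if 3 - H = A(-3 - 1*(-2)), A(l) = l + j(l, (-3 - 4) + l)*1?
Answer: 529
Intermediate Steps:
j(x, X) = -5 (j(x, X) = -7 + 2 = -5)
A(l) = -5 + l (A(l) = l - 5*1 = l - 5 = -5 + l)
H = 9 (H = 3 - (-5 + (-3 - 1*(-2))) = 3 - (-5 + (-3 + 2)) = 3 - (-5 - 1) = 3 - 1*(-6) = 3 + 6 = 9)
M(G) = -15 (M(G) = -3 - 12 = -15)
(M(H) + 38)**2 = (-15 + 38)**2 = 23**2 = 529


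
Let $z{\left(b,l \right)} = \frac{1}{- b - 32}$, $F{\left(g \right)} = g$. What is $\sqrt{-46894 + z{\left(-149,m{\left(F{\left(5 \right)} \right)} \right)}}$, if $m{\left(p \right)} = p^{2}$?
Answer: $\frac{i \sqrt{71325761}}{39} \approx 216.55 i$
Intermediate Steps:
$z{\left(b,l \right)} = \frac{1}{-32 - b}$
$\sqrt{-46894 + z{\left(-149,m{\left(F{\left(5 \right)} \right)} \right)}} = \sqrt{-46894 - \frac{1}{32 - 149}} = \sqrt{-46894 - \frac{1}{-117}} = \sqrt{-46894 - - \frac{1}{117}} = \sqrt{-46894 + \frac{1}{117}} = \sqrt{- \frac{5486597}{117}} = \frac{i \sqrt{71325761}}{39}$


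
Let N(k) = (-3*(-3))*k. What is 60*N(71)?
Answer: 38340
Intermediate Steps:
N(k) = 9*k
60*N(71) = 60*(9*71) = 60*639 = 38340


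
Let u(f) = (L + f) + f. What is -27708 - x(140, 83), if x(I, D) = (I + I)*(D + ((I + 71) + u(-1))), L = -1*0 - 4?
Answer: -108348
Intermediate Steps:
L = -4 (L = 0 - 4 = -4)
u(f) = -4 + 2*f (u(f) = (-4 + f) + f = -4 + 2*f)
x(I, D) = 2*I*(65 + D + I) (x(I, D) = (I + I)*(D + ((I + 71) + (-4 + 2*(-1)))) = (2*I)*(D + ((71 + I) + (-4 - 2))) = (2*I)*(D + ((71 + I) - 6)) = (2*I)*(D + (65 + I)) = (2*I)*(65 + D + I) = 2*I*(65 + D + I))
-27708 - x(140, 83) = -27708 - 2*140*(65 + 83 + 140) = -27708 - 2*140*288 = -27708 - 1*80640 = -27708 - 80640 = -108348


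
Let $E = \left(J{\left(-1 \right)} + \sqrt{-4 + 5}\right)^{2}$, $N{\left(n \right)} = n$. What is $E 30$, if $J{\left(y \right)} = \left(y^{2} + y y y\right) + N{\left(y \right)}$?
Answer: $0$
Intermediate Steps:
$J{\left(y \right)} = y + y^{2} + y^{3}$ ($J{\left(y \right)} = \left(y^{2} + y y y\right) + y = \left(y^{2} + y^{2} y\right) + y = \left(y^{2} + y^{3}\right) + y = y + y^{2} + y^{3}$)
$E = 0$ ($E = \left(- (1 - 1 + \left(-1\right)^{2}) + \sqrt{-4 + 5}\right)^{2} = \left(- (1 - 1 + 1) + \sqrt{1}\right)^{2} = \left(\left(-1\right) 1 + 1\right)^{2} = \left(-1 + 1\right)^{2} = 0^{2} = 0$)
$E 30 = 0 \cdot 30 = 0$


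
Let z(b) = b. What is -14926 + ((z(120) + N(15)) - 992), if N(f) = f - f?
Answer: -15798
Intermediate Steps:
N(f) = 0
-14926 + ((z(120) + N(15)) - 992) = -14926 + ((120 + 0) - 992) = -14926 + (120 - 992) = -14926 - 872 = -15798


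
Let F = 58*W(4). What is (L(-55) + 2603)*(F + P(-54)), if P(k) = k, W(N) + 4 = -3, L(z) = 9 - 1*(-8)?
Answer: -1205200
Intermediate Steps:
L(z) = 17 (L(z) = 9 + 8 = 17)
W(N) = -7 (W(N) = -4 - 3 = -7)
F = -406 (F = 58*(-7) = -406)
(L(-55) + 2603)*(F + P(-54)) = (17 + 2603)*(-406 - 54) = 2620*(-460) = -1205200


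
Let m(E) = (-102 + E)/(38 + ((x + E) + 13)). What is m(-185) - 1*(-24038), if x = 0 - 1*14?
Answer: 3557911/148 ≈ 24040.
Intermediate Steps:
x = -14 (x = 0 - 14 = -14)
m(E) = (-102 + E)/(37 + E) (m(E) = (-102 + E)/(38 + ((-14 + E) + 13)) = (-102 + E)/(38 + (-1 + E)) = (-102 + E)/(37 + E))
m(-185) - 1*(-24038) = (-102 - 185)/(37 - 185) - 1*(-24038) = -287/(-148) + 24038 = -1/148*(-287) + 24038 = 287/148 + 24038 = 3557911/148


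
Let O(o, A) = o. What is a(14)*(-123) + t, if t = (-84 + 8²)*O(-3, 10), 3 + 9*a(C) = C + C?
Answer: -845/3 ≈ -281.67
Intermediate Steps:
a(C) = -⅓ + 2*C/9 (a(C) = -⅓ + (C + C)/9 = -⅓ + (2*C)/9 = -⅓ + 2*C/9)
t = 60 (t = (-84 + 8²)*(-3) = (-84 + 64)*(-3) = -20*(-3) = 60)
a(14)*(-123) + t = (-⅓ + (2/9)*14)*(-123) + 60 = (-⅓ + 28/9)*(-123) + 60 = (25/9)*(-123) + 60 = -1025/3 + 60 = -845/3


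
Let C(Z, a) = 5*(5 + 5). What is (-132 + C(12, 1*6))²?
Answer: 6724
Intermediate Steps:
C(Z, a) = 50 (C(Z, a) = 5*10 = 50)
(-132 + C(12, 1*6))² = (-132 + 50)² = (-82)² = 6724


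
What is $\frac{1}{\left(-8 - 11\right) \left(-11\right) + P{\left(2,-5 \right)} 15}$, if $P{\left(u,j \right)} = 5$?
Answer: $\frac{1}{284} \approx 0.0035211$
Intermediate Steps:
$\frac{1}{\left(-8 - 11\right) \left(-11\right) + P{\left(2,-5 \right)} 15} = \frac{1}{\left(-8 - 11\right) \left(-11\right) + 5 \cdot 15} = \frac{1}{\left(-8 - 11\right) \left(-11\right) + 75} = \frac{1}{\left(-19\right) \left(-11\right) + 75} = \frac{1}{209 + 75} = \frac{1}{284}$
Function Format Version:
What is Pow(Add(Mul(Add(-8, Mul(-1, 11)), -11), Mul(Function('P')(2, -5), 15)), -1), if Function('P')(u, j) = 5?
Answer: Rational(1, 284) ≈ 0.0035211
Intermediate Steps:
Pow(Add(Mul(Add(-8, Mul(-1, 11)), -11), Mul(Function('P')(2, -5), 15)), -1) = Pow(Add(Mul(Add(-8, Mul(-1, 11)), -11), Mul(5, 15)), -1) = Pow(Add(Mul(Add(-8, -11), -11), 75), -1) = Pow(Add(Mul(-19, -11), 75), -1) = Pow(Add(209, 75), -1) = Pow(284, -1) = Rational(1, 284)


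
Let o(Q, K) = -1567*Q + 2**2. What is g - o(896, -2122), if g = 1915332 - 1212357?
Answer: 2107003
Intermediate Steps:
o(Q, K) = 4 - 1567*Q (o(Q, K) = -1567*Q + 4 = 4 - 1567*Q)
g = 702975
g - o(896, -2122) = 702975 - (4 - 1567*896) = 702975 - (4 - 1404032) = 702975 - 1*(-1404028) = 702975 + 1404028 = 2107003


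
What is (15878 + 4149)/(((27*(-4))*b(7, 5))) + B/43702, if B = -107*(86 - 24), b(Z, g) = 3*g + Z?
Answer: -445491169/51917976 ≈ -8.5807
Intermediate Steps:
b(Z, g) = Z + 3*g
B = -6634 (B = -107*62 = -6634)
(15878 + 4149)/(((27*(-4))*b(7, 5))) + B/43702 = (15878 + 4149)/(((27*(-4))*(7 + 3*5))) - 6634/43702 = 20027/((-108*(7 + 15))) - 6634*1/43702 = 20027/((-108*22)) - 3317/21851 = 20027/(-2376) - 3317/21851 = 20027*(-1/2376) - 3317/21851 = -20027/2376 - 3317/21851 = -445491169/51917976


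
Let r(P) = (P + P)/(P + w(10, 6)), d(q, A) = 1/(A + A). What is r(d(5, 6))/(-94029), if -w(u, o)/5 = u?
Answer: 2/56323371 ≈ 3.5509e-8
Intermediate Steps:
w(u, o) = -5*u
d(q, A) = 1/(2*A)
r(P) = 2*P/(-50 + P) (r(P) = (P + P)/(P - 5*10) = (2*P)/(P - 50) = (2*P)/(-50 + P) = 2*P/(-50 + P))
r(d(5, 6))/(-94029) = (2*((1/2)/6)/(-50 + (1/2)/6))/(-94029) = (2*((1/2)*(1/6))/(-50 + (1/2)*(1/6)))*(-1/94029) = (2*(1/12)/(-50 + 1/12))*(-1/94029) = (2*(1/12)/(-599/12))*(-1/94029) = (2*(1/12)*(-12/599))*(-1/94029) = -2/599*(-1/94029) = 2/56323371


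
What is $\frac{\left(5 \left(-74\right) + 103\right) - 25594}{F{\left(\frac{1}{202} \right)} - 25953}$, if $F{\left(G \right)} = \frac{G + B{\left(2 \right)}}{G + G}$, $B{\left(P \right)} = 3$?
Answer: $\frac{51722}{51299} \approx 1.0082$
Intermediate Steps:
$F{\left(G \right)} = \frac{3 + G}{2 G}$ ($F{\left(G \right)} = \frac{G + 3}{G + G} = \frac{3 + G}{2 G}$)
$\frac{\left(5 \left(-74\right) + 103\right) - 25594}{F{\left(\frac{1}{202} \right)} - 25953} = \frac{\left(5 \left(-74\right) + 103\right) - 25594}{\frac{3 + \frac{1}{202}}{2 \cdot \frac{1}{202}} - 25953} = \frac{\left(-370 + 103\right) - 25594}{\frac{\frac{1}{\frac{1}{202}} \left(3 + \frac{1}{202}\right)}{2} - 25953} = \frac{-267 - 25594}{\frac{1}{2} \cdot 202 \cdot \frac{607}{202} - 25953} = - \frac{25861}{\frac{607}{2} - 25953} = - \frac{25861}{- \frac{51299}{2}} = \left(-25861\right) \left(- \frac{2}{51299}\right) = \frac{51722}{51299}$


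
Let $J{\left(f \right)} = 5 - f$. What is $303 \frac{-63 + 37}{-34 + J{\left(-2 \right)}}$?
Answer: $\frac{2626}{9} \approx 291.78$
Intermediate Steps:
$303 \frac{-63 + 37}{-34 + J{\left(-2 \right)}} = 303 \frac{-63 + 37}{-34 + \left(5 - -2\right)} = 303 \left(- \frac{26}{-34 + \left(5 + 2\right)}\right) = 303 \left(- \frac{26}{-34 + 7}\right) = 303 \left(- \frac{26}{-27}\right) = 303 \left(\left(-26\right) \left(- \frac{1}{27}\right)\right) = 303 \cdot \frac{26}{27} = \frac{2626}{9}$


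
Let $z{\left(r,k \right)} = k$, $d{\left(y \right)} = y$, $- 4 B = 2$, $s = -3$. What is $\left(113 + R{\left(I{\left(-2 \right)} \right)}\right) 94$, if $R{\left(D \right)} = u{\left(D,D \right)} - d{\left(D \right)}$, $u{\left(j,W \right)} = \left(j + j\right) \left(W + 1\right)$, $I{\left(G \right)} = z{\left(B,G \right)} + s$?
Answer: $14852$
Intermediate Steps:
$B = - \frac{1}{2}$ ($B = \left(- \frac{1}{4}\right) 2 = - \frac{1}{2} \approx -0.5$)
$I{\left(G \right)} = -3 + G$ ($I{\left(G \right)} = G - 3 = -3 + G$)
$u{\left(j,W \right)} = 2 j \left(1 + W\right)$
$R{\left(D \right)} = - D + 2 D \left(1 + D\right)$ ($R{\left(D \right)} = 2 D \left(1 + D\right) - D = - D + 2 D \left(1 + D\right)$)
$\left(113 + R{\left(I{\left(-2 \right)} \right)}\right) 94 = \left(113 + \left(-3 - 2\right) \left(1 + 2 \left(-3 - 2\right)\right)\right) 94 = \left(113 - 5 \left(1 + 2 \left(-5\right)\right)\right) 94 = \left(113 - 5 \left(1 - 10\right)\right) 94 = \left(113 - -45\right) 94 = \left(113 + 45\right) 94 = 158 \cdot 94 = 14852$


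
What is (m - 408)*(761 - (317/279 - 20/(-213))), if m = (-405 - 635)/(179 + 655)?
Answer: -2568420924992/8260353 ≈ -3.1093e+5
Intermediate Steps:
m = -520/417 (m = -1040/834 = -1040*1/834 = -520/417 ≈ -1.2470)
(m - 408)*(761 - (317/279 - 20/(-213))) = (-520/417 - 408)*(761 - (317/279 - 20/(-213))) = -170656*(761 - (317*(1/279) - 20*(-1/213)))/417 = -170656*(761 - (317/279 + 20/213))/417 = -170656*(761 - 1*24367/19809)/417 = -170656*(761 - 24367/19809)/417 = -170656/417*15050282/19809 = -2568420924992/8260353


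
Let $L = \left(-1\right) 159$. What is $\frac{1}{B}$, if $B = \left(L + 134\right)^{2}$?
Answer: $\frac{1}{625} \approx 0.0016$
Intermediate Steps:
$L = -159$
$B = 625$ ($B = \left(-159 + 134\right)^{2} = \left(-25\right)^{2} = 625$)
$\frac{1}{B} = \frac{1}{625}$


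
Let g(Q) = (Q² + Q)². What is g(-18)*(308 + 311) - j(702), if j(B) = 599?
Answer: 57960085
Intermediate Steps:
g(Q) = (Q + Q²)²
g(-18)*(308 + 311) - j(702) = ((-18)²*(1 - 18)²)*(308 + 311) - 1*599 = (324*(-17)²)*619 - 599 = (324*289)*619 - 599 = 93636*619 - 599 = 57960684 - 599 = 57960085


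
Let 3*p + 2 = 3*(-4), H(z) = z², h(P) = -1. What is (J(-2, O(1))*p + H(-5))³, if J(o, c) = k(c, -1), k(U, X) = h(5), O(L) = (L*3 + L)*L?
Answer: 704969/27 ≈ 26110.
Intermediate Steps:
O(L) = 4*L² (O(L) = (3*L + L)*L = (4*L)*L = 4*L²)
k(U, X) = -1
p = -14/3 (p = -⅔ + (3*(-4))/3 = -⅔ + (⅓)*(-12) = -⅔ - 4 = -14/3 ≈ -4.6667)
J(o, c) = -1
(J(-2, O(1))*p + H(-5))³ = (-1*(-14/3) + (-5)²)³ = (14/3 + 25)³ = (89/3)³ = 704969/27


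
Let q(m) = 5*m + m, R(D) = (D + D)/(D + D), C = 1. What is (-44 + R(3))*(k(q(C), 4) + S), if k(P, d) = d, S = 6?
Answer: -430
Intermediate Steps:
R(D) = 1 (R(D) = (2*D)/((2*D)) = (2*D)*(1/(2*D)) = 1)
q(m) = 6*m
(-44 + R(3))*(k(q(C), 4) + S) = (-44 + 1)*(4 + 6) = -43*10 = -430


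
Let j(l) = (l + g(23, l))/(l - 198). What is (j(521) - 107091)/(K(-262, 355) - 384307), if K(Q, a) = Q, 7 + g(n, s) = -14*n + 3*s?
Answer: 34588638/124215787 ≈ 0.27846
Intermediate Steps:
g(n, s) = -7 - 14*n + 3*s (g(n, s) = -7 + (-14*n + 3*s) = -7 - 14*n + 3*s)
j(l) = (-329 + 4*l)/(-198 + l) (j(l) = (l + (-7 - 14*23 + 3*l))/(l - 198) = (l + (-7 - 322 + 3*l))/(-198 + l) = (l + (-329 + 3*l))/(-198 + l) = (-329 + 4*l)/(-198 + l))
(j(521) - 107091)/(K(-262, 355) - 384307) = ((-329 + 4*521)/(-198 + 521) - 107091)/(-262 - 384307) = ((-329 + 2084)/323 - 107091)/(-384569) = ((1/323)*1755 - 107091)*(-1/384569) = (1755/323 - 107091)*(-1/384569) = -34588638/323*(-1/384569) = 34588638/124215787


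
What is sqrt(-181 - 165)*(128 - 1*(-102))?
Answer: 230*I*sqrt(346) ≈ 4278.3*I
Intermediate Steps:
sqrt(-181 - 165)*(128 - 1*(-102)) = sqrt(-346)*(128 + 102) = (I*sqrt(346))*230 = 230*I*sqrt(346)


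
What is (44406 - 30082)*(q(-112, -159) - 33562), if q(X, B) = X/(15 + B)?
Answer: -4326578524/9 ≈ -4.8073e+8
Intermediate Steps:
(44406 - 30082)*(q(-112, -159) - 33562) = (44406 - 30082)*(-112/(15 - 159) - 33562) = 14324*(-112/(-144) - 33562) = 14324*(-112*(-1/144) - 33562) = 14324*(7/9 - 33562) = 14324*(-302051/9) = -4326578524/9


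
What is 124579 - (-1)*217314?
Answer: 341893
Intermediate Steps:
124579 - (-1)*217314 = 124579 - 1*(-217314) = 124579 + 217314 = 341893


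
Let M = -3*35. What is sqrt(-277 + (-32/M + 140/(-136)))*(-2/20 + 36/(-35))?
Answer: -79*I*sqrt(3539572890)/249900 ≈ -18.808*I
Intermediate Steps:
M = -105
sqrt(-277 + (-32/M + 140/(-136)))*(-2/20 + 36/(-35)) = sqrt(-277 + (-32/(-105) + 140/(-136)))*(-2/20 + 36/(-35)) = sqrt(-277 + (-32*(-1/105) + 140*(-1/136)))*(-2*1/20 + 36*(-1/35)) = sqrt(-277 + (32/105 - 35/34))*(-1/10 - 36/35) = sqrt(-277 - 2587/3570)*(-79/70) = sqrt(-991477/3570)*(-79/70) = (I*sqrt(3539572890)/3570)*(-79/70) = -79*I*sqrt(3539572890)/249900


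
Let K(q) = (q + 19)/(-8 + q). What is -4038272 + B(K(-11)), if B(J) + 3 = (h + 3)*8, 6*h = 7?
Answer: -12114725/3 ≈ -4.0382e+6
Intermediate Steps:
K(q) = (19 + q)/(-8 + q)
h = 7/6 (h = (⅙)*7 = 7/6 ≈ 1.1667)
B(J) = 91/3 (B(J) = -3 + (7/6 + 3)*8 = -3 + (25/6)*8 = -3 + 100/3 = 91/3)
-4038272 + B(K(-11)) = -4038272 + 91/3 = -12114725/3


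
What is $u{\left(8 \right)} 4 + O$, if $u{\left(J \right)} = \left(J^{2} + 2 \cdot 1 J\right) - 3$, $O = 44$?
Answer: $352$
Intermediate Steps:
$u{\left(J \right)} = -3 + J^{2} + 2 J$ ($u{\left(J \right)} = \left(J^{2} + 2 J\right) - 3 = -3 + J^{2} + 2 J$)
$u{\left(8 \right)} 4 + O = \left(-3 + 8^{2} + 2 \cdot 8\right) 4 + 44 = \left(-3 + 64 + 16\right) 4 + 44 = 77 \cdot 4 + 44 = 308 + 44 = 352$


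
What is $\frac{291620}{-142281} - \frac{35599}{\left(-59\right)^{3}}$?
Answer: $- \frac{54827562661}{29221529499} \approx -1.8763$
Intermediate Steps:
$\frac{291620}{-142281} - \frac{35599}{\left(-59\right)^{3}} = 291620 \left(- \frac{1}{142281}\right) - \frac{35599}{-205379} = - \frac{291620}{142281} - - \frac{35599}{205379} = - \frac{291620}{142281} + \frac{35599}{205379} = - \frac{54827562661}{29221529499}$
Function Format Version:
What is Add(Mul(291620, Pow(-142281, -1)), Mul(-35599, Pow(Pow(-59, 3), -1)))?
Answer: Rational(-54827562661, 29221529499) ≈ -1.8763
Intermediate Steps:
Add(Mul(291620, Pow(-142281, -1)), Mul(-35599, Pow(Pow(-59, 3), -1))) = Add(Mul(291620, Rational(-1, 142281)), Mul(-35599, Pow(-205379, -1))) = Add(Rational(-291620, 142281), Mul(-35599, Rational(-1, 205379))) = Add(Rational(-291620, 142281), Rational(35599, 205379)) = Rational(-54827562661, 29221529499)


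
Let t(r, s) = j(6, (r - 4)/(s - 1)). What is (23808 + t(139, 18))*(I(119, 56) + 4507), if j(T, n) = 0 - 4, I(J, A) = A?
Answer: 108617652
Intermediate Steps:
j(T, n) = -4
t(r, s) = -4
(23808 + t(139, 18))*(I(119, 56) + 4507) = (23808 - 4)*(56 + 4507) = 23804*4563 = 108617652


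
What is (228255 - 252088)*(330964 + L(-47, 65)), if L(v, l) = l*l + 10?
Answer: -7988797767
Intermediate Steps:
L(v, l) = 10 + l² (L(v, l) = l² + 10 = 10 + l²)
(228255 - 252088)*(330964 + L(-47, 65)) = (228255 - 252088)*(330964 + (10 + 65²)) = -23833*(330964 + (10 + 4225)) = -23833*(330964 + 4235) = -23833*335199 = -7988797767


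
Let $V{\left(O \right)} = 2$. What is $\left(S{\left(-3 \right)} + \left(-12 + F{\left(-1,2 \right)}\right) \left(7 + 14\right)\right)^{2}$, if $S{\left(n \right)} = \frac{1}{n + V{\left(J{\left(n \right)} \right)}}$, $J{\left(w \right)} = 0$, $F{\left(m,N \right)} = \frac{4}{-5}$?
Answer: $\frac{1819801}{25} \approx 72792.0$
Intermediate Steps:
$F{\left(m,N \right)} = - \frac{4}{5}$ ($F{\left(m,N \right)} = 4 \left(- \frac{1}{5}\right) = - \frac{4}{5}$)
$S{\left(n \right)} = \frac{1}{2 + n}$ ($S{\left(n \right)} = \frac{1}{n + 2} = \frac{1}{2 + n}$)
$\left(S{\left(-3 \right)} + \left(-12 + F{\left(-1,2 \right)}\right) \left(7 + 14\right)\right)^{2} = \left(\frac{1}{2 - 3} + \left(-12 - \frac{4}{5}\right) \left(7 + 14\right)\right)^{2} = \left(\frac{1}{-1} - \frac{1344}{5}\right)^{2} = \left(-1 - \frac{1344}{5}\right)^{2} = \left(- \frac{1349}{5}\right)^{2} = \frac{1819801}{25}$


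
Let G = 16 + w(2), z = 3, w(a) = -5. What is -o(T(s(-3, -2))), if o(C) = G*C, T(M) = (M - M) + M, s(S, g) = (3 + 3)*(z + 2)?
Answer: -330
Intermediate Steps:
s(S, g) = 30 (s(S, g) = (3 + 3)*(3 + 2) = 6*5 = 30)
T(M) = M (T(M) = 0 + M = M)
G = 11 (G = 16 - 5 = 11)
o(C) = 11*C
-o(T(s(-3, -2))) = -11*30 = -1*330 = -330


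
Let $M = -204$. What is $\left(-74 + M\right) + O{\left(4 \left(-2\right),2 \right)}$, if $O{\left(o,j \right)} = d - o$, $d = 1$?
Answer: $-269$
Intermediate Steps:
$O{\left(o,j \right)} = 1 - o$
$\left(-74 + M\right) + O{\left(4 \left(-2\right),2 \right)} = \left(-74 - 204\right) - \left(-1 + 4 \left(-2\right)\right) = -278 + \left(1 - -8\right) = -278 + \left(1 + 8\right) = -278 + 9 = -269$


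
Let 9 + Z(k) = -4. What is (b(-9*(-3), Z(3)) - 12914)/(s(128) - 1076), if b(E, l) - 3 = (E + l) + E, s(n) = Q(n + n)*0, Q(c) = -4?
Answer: 6435/538 ≈ 11.961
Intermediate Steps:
s(n) = 0 (s(n) = -4*0 = 0)
Z(k) = -13 (Z(k) = -9 - 4 = -13)
b(E, l) = 3 + l + 2*E (b(E, l) = 3 + ((E + l) + E) = 3 + (l + 2*E) = 3 + l + 2*E)
(b(-9*(-3), Z(3)) - 12914)/(s(128) - 1076) = ((3 - 13 + 2*(-9*(-3))) - 12914)/(0 - 1076) = ((3 - 13 + 2*27) - 12914)/(-1076) = ((3 - 13 + 54) - 12914)*(-1/1076) = (44 - 12914)*(-1/1076) = -12870*(-1/1076) = 6435/538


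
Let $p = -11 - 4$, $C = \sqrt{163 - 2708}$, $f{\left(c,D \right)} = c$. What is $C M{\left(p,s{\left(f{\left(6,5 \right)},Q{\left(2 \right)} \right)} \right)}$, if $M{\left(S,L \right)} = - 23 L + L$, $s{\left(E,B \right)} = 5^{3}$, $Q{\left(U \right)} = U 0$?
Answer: $- 2750 i \sqrt{2545} \approx - 1.3873 \cdot 10^{5} i$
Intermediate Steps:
$Q{\left(U \right)} = 0$
$s{\left(E,B \right)} = 125$
$C = i \sqrt{2545}$ ($C = \sqrt{-2545} = i \sqrt{2545} \approx 50.448 i$)
$p = -15$ ($p = -11 - 4 = -15$)
$M{\left(S,L \right)} = - 22 L$
$C M{\left(p,s{\left(f{\left(6,5 \right)},Q{\left(2 \right)} \right)} \right)} = i \sqrt{2545} \left(\left(-22\right) 125\right) = i \sqrt{2545} \left(-2750\right) = - 2750 i \sqrt{2545}$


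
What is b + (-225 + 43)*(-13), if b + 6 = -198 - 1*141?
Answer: 2021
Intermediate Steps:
b = -345 (b = -6 + (-198 - 1*141) = -6 + (-198 - 141) = -6 - 339 = -345)
b + (-225 + 43)*(-13) = -345 + (-225 + 43)*(-13) = -345 - 182*(-13) = -345 + 2366 = 2021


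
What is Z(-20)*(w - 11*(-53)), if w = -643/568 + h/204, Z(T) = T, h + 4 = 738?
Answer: -84798895/7242 ≈ -11709.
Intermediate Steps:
h = 734 (h = -4 + 738 = 734)
w = 71435/28968 (w = -643/568 + 734/204 = -643*1/568 + 734*(1/204) = -643/568 + 367/102 = 71435/28968 ≈ 2.4660)
Z(-20)*(w - 11*(-53)) = -20*(71435/28968 - 11*(-53)) = -20*(71435/28968 + 583) = -20*16959779/28968 = -84798895/7242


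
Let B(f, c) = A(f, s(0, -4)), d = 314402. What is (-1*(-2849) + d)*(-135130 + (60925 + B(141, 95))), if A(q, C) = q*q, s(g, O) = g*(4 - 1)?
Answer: -17234343324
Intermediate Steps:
s(g, O) = 3*g (s(g, O) = g*3 = 3*g)
A(q, C) = q²
B(f, c) = f²
(-1*(-2849) + d)*(-135130 + (60925 + B(141, 95))) = (-1*(-2849) + 314402)*(-135130 + (60925 + 141²)) = (2849 + 314402)*(-135130 + (60925 + 19881)) = 317251*(-135130 + 80806) = 317251*(-54324) = -17234343324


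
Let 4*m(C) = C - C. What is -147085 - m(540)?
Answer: -147085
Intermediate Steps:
m(C) = 0 (m(C) = (C - C)/4 = (¼)*0 = 0)
-147085 - m(540) = -147085 - 1*0 = -147085 + 0 = -147085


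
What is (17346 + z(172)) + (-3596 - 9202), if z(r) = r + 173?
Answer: 4893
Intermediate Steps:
z(r) = 173 + r
(17346 + z(172)) + (-3596 - 9202) = (17346 + (173 + 172)) + (-3596 - 9202) = (17346 + 345) - 12798 = 17691 - 12798 = 4893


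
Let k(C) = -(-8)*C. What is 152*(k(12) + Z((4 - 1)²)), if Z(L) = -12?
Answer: 12768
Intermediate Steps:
k(C) = 8*C
152*(k(12) + Z((4 - 1)²)) = 152*(8*12 - 12) = 152*(96 - 12) = 152*84 = 12768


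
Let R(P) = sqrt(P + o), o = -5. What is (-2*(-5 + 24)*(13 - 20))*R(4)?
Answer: 266*I ≈ 266.0*I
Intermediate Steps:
R(P) = sqrt(-5 + P) (R(P) = sqrt(P - 5) = sqrt(-5 + P))
(-2*(-5 + 24)*(13 - 20))*R(4) = (-2*(-5 + 24)*(13 - 20))*sqrt(-5 + 4) = (-38*(-7))*sqrt(-1) = (-2*(-133))*I = 266*I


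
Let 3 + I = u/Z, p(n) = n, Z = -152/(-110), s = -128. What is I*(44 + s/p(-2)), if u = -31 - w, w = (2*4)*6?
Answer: -123471/19 ≈ -6498.5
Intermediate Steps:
w = 48 (w = 8*6 = 48)
u = -79 (u = -31 - 1*48 = -31 - 48 = -79)
Z = 76/55 (Z = -152*(-1/110) = 76/55 ≈ 1.3818)
I = -4573/76 (I = -3 - 79/76/55 = -3 - 79*55/76 = -3 - 4345/76 = -4573/76 ≈ -60.171)
I*(44 + s/p(-2)) = -4573*(44 - 128/(-2))/76 = -4573*(44 - 128*(-1/2))/76 = -4573*(44 + 64)/76 = -4573/76*108 = -123471/19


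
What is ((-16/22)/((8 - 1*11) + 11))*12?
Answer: -12/11 ≈ -1.0909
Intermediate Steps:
((-16/22)/((8 - 1*11) + 11))*12 = ((-16*1/22)/((8 - 11) + 11))*12 = -8/(11*(-3 + 11))*12 = -8/11/8*12 = -8/11*⅛*12 = -1/11*12 = -12/11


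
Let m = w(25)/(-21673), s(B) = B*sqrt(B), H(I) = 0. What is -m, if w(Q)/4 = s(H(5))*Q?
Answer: 0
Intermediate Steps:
s(B) = B**(3/2)
w(Q) = 0 (w(Q) = 4*(0**(3/2)*Q) = 4*(0*Q) = 4*0 = 0)
m = 0 (m = 0/(-21673) = 0*(-1/21673) = 0)
-m = -1*0 = 0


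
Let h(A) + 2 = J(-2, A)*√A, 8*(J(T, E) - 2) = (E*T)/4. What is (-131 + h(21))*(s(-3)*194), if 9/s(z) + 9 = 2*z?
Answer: 77406/5 - 3201*√21/40 ≈ 15114.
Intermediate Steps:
J(T, E) = 2 + E*T/32 (J(T, E) = 2 + ((E*T)/4)/8 = 2 + ((E*T)*(¼))/8 = 2 + (E*T/4)/8 = 2 + E*T/32)
h(A) = -2 + √A*(2 - A/16) (h(A) = -2 + (2 + (1/32)*A*(-2))*√A = -2 + (2 - A/16)*√A = -2 + √A*(2 - A/16))
s(z) = 9/(-9 + 2*z)
(-131 + h(21))*(s(-3)*194) = (-131 + (-2 + √21*(32 - 1*21)/16))*((9/(-9 + 2*(-3)))*194) = (-131 + (-2 + √21*(32 - 21)/16))*((9/(-9 - 6))*194) = (-131 + (-2 + (1/16)*√21*11))*((9/(-15))*194) = (-131 + (-2 + 11*√21/16))*((9*(-1/15))*194) = (-133 + 11*√21/16)*(-⅗*194) = (-133 + 11*√21/16)*(-582/5) = 77406/5 - 3201*√21/40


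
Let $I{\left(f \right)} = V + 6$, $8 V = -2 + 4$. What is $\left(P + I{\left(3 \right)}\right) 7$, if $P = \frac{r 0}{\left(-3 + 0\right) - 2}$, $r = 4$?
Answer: $\frac{175}{4} \approx 43.75$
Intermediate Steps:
$V = \frac{1}{4}$ ($V = \frac{-2 + 4}{8} = \frac{1}{8} \cdot 2 = \frac{1}{4} \approx 0.25$)
$P = 0$ ($P = \frac{4 \cdot 0}{\left(-3 + 0\right) - 2} = \frac{0}{-3 - 2} = \frac{0}{-5} = 0 \left(- \frac{1}{5}\right) = 0$)
$I{\left(f \right)} = \frac{25}{4}$ ($I{\left(f \right)} = \frac{1}{4} + 6 = \frac{25}{4}$)
$\left(P + I{\left(3 \right)}\right) 7 = \left(0 + \frac{25}{4}\right) 7 = \frac{25}{4} \cdot 7 = \frac{175}{4}$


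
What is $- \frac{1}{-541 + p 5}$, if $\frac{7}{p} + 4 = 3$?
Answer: $\frac{1}{576} \approx 0.0017361$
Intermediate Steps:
$p = -7$ ($p = \frac{7}{-4 + 3} = \frac{7}{-1} = 7 \left(-1\right) = -7$)
$- \frac{1}{-541 + p 5} = - \frac{1}{-541 - 35} = - \frac{1}{-576} = \left(-1\right) \left(- \frac{1}{576}\right) = \frac{1}{576}$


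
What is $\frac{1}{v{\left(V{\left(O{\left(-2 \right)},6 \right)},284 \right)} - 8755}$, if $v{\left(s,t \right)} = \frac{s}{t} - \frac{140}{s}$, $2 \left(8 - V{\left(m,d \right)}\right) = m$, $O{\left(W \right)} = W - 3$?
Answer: $- \frac{1704}{14941177} \approx -0.00011405$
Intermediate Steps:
$O{\left(W \right)} = -3 + W$
$V{\left(m,d \right)} = 8 - \frac{m}{2}$
$v{\left(s,t \right)} = - \frac{140}{s} + \frac{s}{t}$
$\frac{1}{v{\left(V{\left(O{\left(-2 \right)},6 \right)},284 \right)} - 8755} = \frac{1}{\left(- \frac{140}{8 - \frac{-3 - 2}{2}} + \frac{8 - \frac{-3 - 2}{2}}{284}\right) - 8755} = \frac{1}{\left(- \frac{140}{8 - - \frac{5}{2}} + \left(8 - - \frac{5}{2}\right) \frac{1}{284}\right) - 8755} = \frac{1}{\left(- \frac{140}{8 + \frac{5}{2}} + \left(8 + \frac{5}{2}\right) \frac{1}{284}\right) - 8755} = \frac{1}{\left(- \frac{140}{\frac{21}{2}} + \frac{21}{2} \cdot \frac{1}{284}\right) - 8755} = \frac{1}{\left(\left(-140\right) \frac{2}{21} + \frac{21}{568}\right) - 8755} = \frac{1}{\left(- \frac{40}{3} + \frac{21}{568}\right) - 8755} = \frac{1}{- \frac{22657}{1704} - 8755} = \frac{1}{- \frac{14941177}{1704}} = - \frac{1704}{14941177}$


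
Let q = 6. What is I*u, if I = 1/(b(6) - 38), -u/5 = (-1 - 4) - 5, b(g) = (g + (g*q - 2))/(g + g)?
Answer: -75/52 ≈ -1.4423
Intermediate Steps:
b(g) = (-2 + 7*g)/(2*g) (b(g) = (g + (g*6 - 2))/(g + g) = (g + (6*g - 2))/((2*g)) = (g + (-2 + 6*g))*(1/(2*g)) = (-2 + 7*g)*(1/(2*g)) = (-2 + 7*g)/(2*g))
u = 50 (u = -5*((-1 - 4) - 5) = -5*(-5 - 5) = -5*(-10) = 50)
I = -3/104 (I = 1/((7/2 - 1/6) - 38) = 1/(10/3 - 38) = 1/(-104/3) = -3/104 ≈ -0.028846)
I*u = -3/104*50 = -75/52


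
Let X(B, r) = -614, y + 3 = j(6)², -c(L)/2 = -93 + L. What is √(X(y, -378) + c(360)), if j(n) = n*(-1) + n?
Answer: 2*I*√287 ≈ 33.882*I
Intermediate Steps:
c(L) = 186 - 2*L (c(L) = -2*(-93 + L) = 186 - 2*L)
j(n) = 0 (j(n) = -n + n = 0)
y = -3 (y = -3 + 0² = -3 + 0 = -3)
√(X(y, -378) + c(360)) = √(-614 + (186 - 2*360)) = √(-614 + (186 - 720)) = √(-614 - 534) = √(-1148) = 2*I*√287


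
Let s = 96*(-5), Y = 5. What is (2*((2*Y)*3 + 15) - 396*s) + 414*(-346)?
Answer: 46926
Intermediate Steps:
s = -480
(2*((2*Y)*3 + 15) - 396*s) + 414*(-346) = (2*((2*5)*3 + 15) - 396*(-480)) + 414*(-346) = (2*(10*3 + 15) + 190080) - 143244 = (2*(30 + 15) + 190080) - 143244 = (2*45 + 190080) - 143244 = (90 + 190080) - 143244 = 190170 - 143244 = 46926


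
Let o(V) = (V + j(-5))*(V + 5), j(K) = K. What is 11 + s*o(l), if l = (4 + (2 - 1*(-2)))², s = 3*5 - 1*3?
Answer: 48863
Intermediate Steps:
s = 12 (s = 15 - 3 = 12)
l = 64 (l = (4 + (2 + 2))² = (4 + 4)² = 8² = 64)
o(V) = (-5 + V)*(5 + V) (o(V) = (V - 5)*(V + 5) = (-5 + V)*(5 + V))
11 + s*o(l) = 11 + 12*(-25 + 64²) = 11 + 12*(-25 + 4096) = 11 + 12*4071 = 11 + 48852 = 48863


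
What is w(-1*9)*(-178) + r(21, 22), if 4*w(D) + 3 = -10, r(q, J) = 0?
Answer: 1157/2 ≈ 578.50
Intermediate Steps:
w(D) = -13/4 (w(D) = -¾ + (¼)*(-10) = -¾ - 5/2 = -13/4)
w(-1*9)*(-178) + r(21, 22) = -13/4*(-178) + 0 = 1157/2 + 0 = 1157/2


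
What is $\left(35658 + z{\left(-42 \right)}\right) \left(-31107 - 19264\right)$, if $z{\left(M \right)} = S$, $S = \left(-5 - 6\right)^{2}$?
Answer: $-1802224009$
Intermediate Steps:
$S = 121$ ($S = \left(-11\right)^{2} = 121$)
$z{\left(M \right)} = 121$
$\left(35658 + z{\left(-42 \right)}\right) \left(-31107 - 19264\right) = \left(35658 + 121\right) \left(-31107 - 19264\right) = 35779 \left(-50371\right) = -1802224009$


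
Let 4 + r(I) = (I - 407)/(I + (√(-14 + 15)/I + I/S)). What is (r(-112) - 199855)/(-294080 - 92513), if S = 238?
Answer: 14267005041/27597714491 ≈ 0.51696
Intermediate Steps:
r(I) = -4 + (-407 + I)/(1/I + 239*I/238) (r(I) = -4 + (I - 407)/(I + (√(-14 + 15)/I + I/238)) = -4 + (-407 + I)/(I + (√1/I + I*(1/238))) = -4 + (-407 + I)/(I + (1/I + I/238)) = -4 + (-407 + I)/(1/I + 239*I/238))
(r(-112) - 199855)/(-294080 - 92513) = (2*(-476 - 48433*(-112) - 359*(-112)²)/(238 + 239*(-112)²) - 199855)/(-294080 - 92513) = (2*(-476 + 5424496 - 359*12544)/(238 + 239*12544) - 199855)/(-386593) = (2*(-476 + 5424496 - 4503296)/(238 + 2998016) - 199855)*(-1/386593) = (2*920724/2998254 - 199855)*(-1/386593) = (2*(1/2998254)*920724 - 199855)*(-1/386593) = (43844/71387 - 199855)*(-1/386593) = -14267005041/71387*(-1/386593) = 14267005041/27597714491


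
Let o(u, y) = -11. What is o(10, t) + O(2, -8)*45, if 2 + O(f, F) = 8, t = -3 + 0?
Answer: 259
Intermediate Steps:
t = -3
O(f, F) = 6 (O(f, F) = -2 + 8 = 6)
o(10, t) + O(2, -8)*45 = -11 + 6*45 = -11 + 270 = 259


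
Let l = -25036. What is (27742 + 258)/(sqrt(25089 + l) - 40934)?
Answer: -163736000/239370329 - 4000*sqrt(53)/239370329 ≈ -0.68415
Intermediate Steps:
(27742 + 258)/(sqrt(25089 + l) - 40934) = (27742 + 258)/(sqrt(25089 - 25036) - 40934) = 28000/(sqrt(53) - 40934) = 28000/(-40934 + sqrt(53))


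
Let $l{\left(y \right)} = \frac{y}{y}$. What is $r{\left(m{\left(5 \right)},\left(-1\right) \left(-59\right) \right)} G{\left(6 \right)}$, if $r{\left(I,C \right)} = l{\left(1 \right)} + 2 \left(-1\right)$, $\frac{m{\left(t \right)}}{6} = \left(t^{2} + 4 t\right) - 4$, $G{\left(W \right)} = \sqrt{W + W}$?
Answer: $- 2 \sqrt{3} \approx -3.4641$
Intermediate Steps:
$l{\left(y \right)} = 1$
$G{\left(W \right)} = \sqrt{2} \sqrt{W}$ ($G{\left(W \right)} = \sqrt{2 W} = \sqrt{2} \sqrt{W}$)
$m{\left(t \right)} = -24 + 6 t^{2} + 24 t$ ($m{\left(t \right)} = 6 \left(\left(t^{2} + 4 t\right) - 4\right) = 6 \left(-4 + t^{2} + 4 t\right) = -24 + 6 t^{2} + 24 t$)
$r{\left(I,C \right)} = -1$ ($r{\left(I,C \right)} = 1 + 2 \left(-1\right) = 1 - 2 = -1$)
$r{\left(m{\left(5 \right)},\left(-1\right) \left(-59\right) \right)} G{\left(6 \right)} = - \sqrt{2} \sqrt{6} = - 2 \sqrt{3}$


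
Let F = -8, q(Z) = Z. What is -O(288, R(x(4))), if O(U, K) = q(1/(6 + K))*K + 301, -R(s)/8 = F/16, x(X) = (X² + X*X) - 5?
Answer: -1507/5 ≈ -301.40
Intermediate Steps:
x(X) = -5 + 2*X² (x(X) = (X² + X²) - 5 = 2*X² - 5 = -5 + 2*X²)
R(s) = 4 (R(s) = -(-64)/16 = -8*(-½) = 4)
O(U, K) = 301 + K/(6 + K) (O(U, K) = K/(6 + K) + 301 = 301 + K/(6 + K))
-O(288, R(x(4))) = -2*(903 + 151*4)/(6 + 4) = -2*(903 + 604)/10 = -2*1507/10 = -1*1507/5 = -1507/5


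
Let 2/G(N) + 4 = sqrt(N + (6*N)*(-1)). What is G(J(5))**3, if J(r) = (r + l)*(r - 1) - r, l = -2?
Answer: -8/(4 - I*sqrt(35))**3 ≈ 0.02147 - 0.0046383*I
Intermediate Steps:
J(r) = -r + (-1 + r)*(-2 + r) (J(r) = (r - 2)*(r - 1) - r = (-2 + r)*(-1 + r) - r = (-1 + r)*(-2 + r) - r = -r + (-1 + r)*(-2 + r))
G(N) = 2/(-4 + sqrt(5)*sqrt(-N)) (G(N) = 2/(-4 + sqrt(N + (6*N)*(-1))) = 2/(-4 + sqrt(N - 6*N)) = 2/(-4 + sqrt(-5*N)) = 2/(-4 + sqrt(5)*sqrt(-N)))
G(J(5))**3 = (2/(-4 + sqrt(5)*sqrt(-(2 + 5**2 - 4*5))))**3 = (2/(-4 + sqrt(5)*sqrt(-(2 + 25 - 20))))**3 = (2/(-4 + sqrt(5)*sqrt(-1*7)))**3 = (2/(-4 + sqrt(5)*sqrt(-7)))**3 = (2/(-4 + sqrt(5)*(I*sqrt(7))))**3 = (2/(-4 + I*sqrt(35)))**3 = 8/(-4 + I*sqrt(35))**3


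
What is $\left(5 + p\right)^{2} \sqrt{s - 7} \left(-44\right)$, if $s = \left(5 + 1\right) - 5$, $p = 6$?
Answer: $- 5324 i \sqrt{6} \approx - 13041.0 i$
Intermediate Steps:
$s = 1$ ($s = 6 - 5 = 1$)
$\left(5 + p\right)^{2} \sqrt{s - 7} \left(-44\right) = \left(5 + 6\right)^{2} \sqrt{1 - 7} \left(-44\right) = 11^{2} \sqrt{-6} \left(-44\right) = 121 i \sqrt{6} \left(-44\right) = - 5324 i \sqrt{6}$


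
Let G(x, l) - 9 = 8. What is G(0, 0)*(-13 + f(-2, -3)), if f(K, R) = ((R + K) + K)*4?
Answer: -697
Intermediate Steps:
G(x, l) = 17 (G(x, l) = 9 + 8 = 17)
f(K, R) = 4*R + 8*K (f(K, R) = ((K + R) + K)*4 = (R + 2*K)*4 = 4*R + 8*K)
G(0, 0)*(-13 + f(-2, -3)) = 17*(-13 + (4*(-3) + 8*(-2))) = 17*(-13 + (-12 - 16)) = 17*(-13 - 28) = 17*(-41) = -697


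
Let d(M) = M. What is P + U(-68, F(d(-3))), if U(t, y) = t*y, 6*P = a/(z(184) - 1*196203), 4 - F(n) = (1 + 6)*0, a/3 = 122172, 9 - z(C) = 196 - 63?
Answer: -53462030/196327 ≈ -272.31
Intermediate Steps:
z(C) = -124 (z(C) = 9 - (196 - 63) = 9 - 1*133 = 9 - 133 = -124)
a = 366516 (a = 3*122172 = 366516)
F(n) = 4 (F(n) = 4 - (1 + 6)*0 = 4 - 7*0 = 4 - 1*0 = 4 + 0 = 4)
P = -61086/196327 (P = (366516/(-124 - 1*196203))/6 = (366516/(-124 - 196203))/6 = (366516/(-196327))/6 = (366516*(-1/196327))/6 = (⅙)*(-366516/196327) = -61086/196327 ≈ -0.31114)
P + U(-68, F(d(-3))) = -61086/196327 - 68*4 = -61086/196327 - 272 = -53462030/196327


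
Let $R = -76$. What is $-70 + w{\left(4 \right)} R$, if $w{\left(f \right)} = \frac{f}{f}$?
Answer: $-146$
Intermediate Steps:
$w{\left(f \right)} = 1$
$-70 + w{\left(4 \right)} R = -70 + 1 \left(-76\right) = -70 - 76 = -146$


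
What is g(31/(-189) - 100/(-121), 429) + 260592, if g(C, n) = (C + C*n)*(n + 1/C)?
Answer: 265571156/693 ≈ 3.8322e+5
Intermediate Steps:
g(31/(-189) - 100/(-121), 429) + 260592 = (1 + 429 + (31/(-189) - 100/(-121))*429 + (31/(-189) - 100/(-121))*429²) + 260592 = (1 + 429 + (31*(-1/189) - 100*(-1/121))*429 + (31*(-1/189) - 100*(-1/121))*184041) + 260592 = (1 + 429 + (-31/189 + 100/121)*429 + (-31/189 + 100/121)*184041) + 260592 = (1 + 429 + (15149/22869)*429 + (15149/22869)*184041) + 260592 = (1 + 429 + 196937/693 + 2560181/21) + 260592 = 84980900/693 + 260592 = 265571156/693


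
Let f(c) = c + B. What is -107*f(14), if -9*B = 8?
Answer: -12626/9 ≈ -1402.9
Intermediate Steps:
B = -8/9 (B = -1/9*8 = -8/9 ≈ -0.88889)
f(c) = -8/9 + c (f(c) = c - 8/9 = -8/9 + c)
-107*f(14) = -107*(-8/9 + 14) = -107*118/9 = -12626/9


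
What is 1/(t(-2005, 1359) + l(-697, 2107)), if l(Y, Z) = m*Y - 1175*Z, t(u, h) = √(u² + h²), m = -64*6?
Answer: -2208077/4875598171023 - √5866906/4875598171023 ≈ -4.5338e-7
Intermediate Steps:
m = -384
t(u, h) = √(h² + u²)
l(Y, Z) = -1175*Z - 384*Y (l(Y, Z) = -384*Y - 1175*Z = -1175*Z - 384*Y)
1/(t(-2005, 1359) + l(-697, 2107)) = 1/(√(1359² + (-2005)²) + (-1175*2107 - 384*(-697))) = 1/(√(1846881 + 4020025) + (-2475725 + 267648)) = 1/(√5866906 - 2208077) = 1/(-2208077 + √5866906)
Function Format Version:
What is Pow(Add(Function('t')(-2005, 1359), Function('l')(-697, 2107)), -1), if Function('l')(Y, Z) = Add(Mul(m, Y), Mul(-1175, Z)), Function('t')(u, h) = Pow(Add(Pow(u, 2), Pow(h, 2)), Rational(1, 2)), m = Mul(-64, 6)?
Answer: Add(Rational(-2208077, 4875598171023), Mul(Rational(-1, 4875598171023), Pow(5866906, Rational(1, 2)))) ≈ -4.5338e-7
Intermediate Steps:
m = -384
Function('t')(u, h) = Pow(Add(Pow(h, 2), Pow(u, 2)), Rational(1, 2))
Function('l')(Y, Z) = Add(Mul(-1175, Z), Mul(-384, Y)) (Function('l')(Y, Z) = Add(Mul(-384, Y), Mul(-1175, Z)) = Add(Mul(-1175, Z), Mul(-384, Y)))
Pow(Add(Function('t')(-2005, 1359), Function('l')(-697, 2107)), -1) = Pow(Add(Pow(Add(Pow(1359, 2), Pow(-2005, 2)), Rational(1, 2)), Add(Mul(-1175, 2107), Mul(-384, -697))), -1) = Pow(Add(Pow(Add(1846881, 4020025), Rational(1, 2)), Add(-2475725, 267648)), -1) = Pow(Add(Pow(5866906, Rational(1, 2)), -2208077), -1) = Pow(Add(-2208077, Pow(5866906, Rational(1, 2))), -1)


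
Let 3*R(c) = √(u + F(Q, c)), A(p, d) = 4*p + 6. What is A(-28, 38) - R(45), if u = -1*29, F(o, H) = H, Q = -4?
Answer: -322/3 ≈ -107.33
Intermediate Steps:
A(p, d) = 6 + 4*p
u = -29
R(c) = √(-29 + c)/3
A(-28, 38) - R(45) = (6 + 4*(-28)) - √(-29 + 45)/3 = (6 - 112) - √16/3 = -106 - 4/3 = -322/3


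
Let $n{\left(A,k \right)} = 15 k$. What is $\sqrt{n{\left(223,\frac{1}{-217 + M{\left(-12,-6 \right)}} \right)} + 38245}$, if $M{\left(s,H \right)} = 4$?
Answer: $\frac{3 \sqrt{21421410}}{71} \approx 195.56$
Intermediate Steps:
$\sqrt{n{\left(223,\frac{1}{-217 + M{\left(-12,-6 \right)}} \right)} + 38245} = \sqrt{\frac{15}{-217 + 4} + 38245} = \sqrt{\frac{15}{-213} + 38245} = \sqrt{15 \left(- \frac{1}{213}\right) + 38245} = \sqrt{- \frac{5}{71} + 38245} = \sqrt{\frac{2715390}{71}} = \frac{3 \sqrt{21421410}}{71}$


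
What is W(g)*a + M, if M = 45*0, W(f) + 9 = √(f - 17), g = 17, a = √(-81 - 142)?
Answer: -9*I*√223 ≈ -134.4*I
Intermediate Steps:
a = I*√223 (a = √(-223) = I*√223 ≈ 14.933*I)
W(f) = -9 + √(-17 + f) (W(f) = -9 + √(f - 17) = -9 + √(-17 + f))
M = 0
W(g)*a + M = (-9 + √(-17 + 17))*(I*√223) + 0 = (-9 + √0)*(I*√223) + 0 = (-9 + 0)*(I*√223) + 0 = -9*I*√223 + 0 = -9*I*√223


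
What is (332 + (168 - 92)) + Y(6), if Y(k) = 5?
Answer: 413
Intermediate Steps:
(332 + (168 - 92)) + Y(6) = (332 + (168 - 92)) + 5 = (332 + 76) + 5 = 408 + 5 = 413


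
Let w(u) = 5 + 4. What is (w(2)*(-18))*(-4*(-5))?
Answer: -3240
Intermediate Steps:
w(u) = 9
(w(2)*(-18))*(-4*(-5)) = (9*(-18))*(-4*(-5)) = -162*20 = -3240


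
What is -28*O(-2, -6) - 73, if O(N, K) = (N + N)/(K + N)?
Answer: -87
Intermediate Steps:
O(N, K) = 2*N/(K + N) (O(N, K) = (2*N)/(K + N) = 2*N/(K + N))
-28*O(-2, -6) - 73 = -56*(-2)/(-6 - 2) - 73 = -56*(-2)/(-8) - 73 = -56*(-2)*(-1)/8 - 73 = -28*1/2 - 73 = -14 - 73 = -87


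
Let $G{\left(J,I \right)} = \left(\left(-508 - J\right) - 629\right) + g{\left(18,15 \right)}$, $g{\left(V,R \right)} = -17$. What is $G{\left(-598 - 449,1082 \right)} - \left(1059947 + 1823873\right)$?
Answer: $-2883927$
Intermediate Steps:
$G{\left(J,I \right)} = -1154 - J$ ($G{\left(J,I \right)} = \left(\left(-508 - J\right) - 629\right) - 17 = \left(-1137 - J\right) - 17 = -1154 - J$)
$G{\left(-598 - 449,1082 \right)} - \left(1059947 + 1823873\right) = \left(-1154 - \left(-598 - 449\right)\right) - \left(1059947 + 1823873\right) = \left(-1154 - -1047\right) - 2883820 = \left(-1154 + 1047\right) - 2883820 = -107 - 2883820 = -2883927$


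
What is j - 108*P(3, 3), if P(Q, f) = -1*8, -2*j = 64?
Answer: 832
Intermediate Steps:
j = -32 (j = -½*64 = -32)
P(Q, f) = -8
j - 108*P(3, 3) = -32 - 108*(-8) = -32 + 864 = 832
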